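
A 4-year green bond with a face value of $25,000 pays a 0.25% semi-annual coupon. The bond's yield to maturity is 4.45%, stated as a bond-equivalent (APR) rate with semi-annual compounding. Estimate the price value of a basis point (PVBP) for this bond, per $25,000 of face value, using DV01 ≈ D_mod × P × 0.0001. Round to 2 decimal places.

Periodic yield y = 0.02225.
  t   CF        PV=CF/(1+0.02225)^t    t·PV
  1        31.25        30.5698        30.5698
  2        31.25        29.9044        59.8089
  3        31.25        29.2536        87.7607
  4        31.25        28.6168       114.4673
  5        31.25        27.9940       139.9698
  6        31.25        27.3847       164.3079
  7        31.25        26.7886       187.5203
  8    25,031.25    20,990.6353   167,925.0827
  Σ                 21,191.1472   168,709.4875
P = 21,191.1472; D_Mac = 7.96132 half-year periods = 3.98066 yrs; D_mod = 3.89402 yrs.
DV01 ≈ 3.89402 × 21,191.1472 × 0.0001 = 8.251870.

$8.25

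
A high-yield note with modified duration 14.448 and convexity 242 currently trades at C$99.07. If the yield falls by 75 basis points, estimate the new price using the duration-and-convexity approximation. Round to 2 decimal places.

Duration effect: -D_mod·Δy = -14.448 × (-0.0075) = +0.108360
Convexity effect: ½·C·(Δy)² = 0.5 × 242 × (-0.0075)² = +0.00680625
ΔP/P ≈ +0.108360 + 0.00680625 = +0.11516625
New price ≈ 99.07 × (1 + 0.11516625) = 110.4795203875.

C$110.48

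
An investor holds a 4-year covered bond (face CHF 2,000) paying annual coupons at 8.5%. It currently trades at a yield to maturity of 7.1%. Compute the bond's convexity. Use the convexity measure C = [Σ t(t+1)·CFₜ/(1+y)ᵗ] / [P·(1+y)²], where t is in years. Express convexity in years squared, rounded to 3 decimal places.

With y = 0.071:
  t   CF        PV=CF/(1+0.071)^t    t·PV        t(t+1)·PV
  1       170.00       158.7302       158.7302         317.4603
  2       170.00       148.2074       296.4149         889.2446
  3       170.00       138.3823       415.1469       1,660.5875
  4     2,170.00     1,649.3083     6,597.2333      32,986.1665
  Σ                  2,094.6282     7,467.5252      35,853.4588
P = 2,094.6282.
Convexity = Σ t(t+1)·PV / [P·(1+y)²] = 35,853.4588 / (2,094.6282 × 1.147041) = 14.92262.

14.923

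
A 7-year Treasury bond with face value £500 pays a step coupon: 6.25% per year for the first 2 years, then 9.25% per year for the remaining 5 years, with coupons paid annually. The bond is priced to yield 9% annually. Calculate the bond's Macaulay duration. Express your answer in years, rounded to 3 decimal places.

Periodic yield y = 0.09. Discount each cash flow and weight by its year:
  t   CF        PV=CF/(1+0.09)^t    t·PV
  1        31.25        28.6697        28.6697
  2        31.25        26.3025        52.6050
  3        46.25        35.7135       107.1405
  4        46.25        32.7647       131.0587
  5        46.25        30.0593       150.2966
  6        46.25        27.5774       165.4642
  7       546.25       298.8175     2,091.7222
  Σ                    479.9045     2,726.9569
Price P = Σ PV = 479.9045.
Macaulay duration = Σ(t·PV) / P = 2,726.9569 / 479.9045 = 5.68229 years.

5.682 years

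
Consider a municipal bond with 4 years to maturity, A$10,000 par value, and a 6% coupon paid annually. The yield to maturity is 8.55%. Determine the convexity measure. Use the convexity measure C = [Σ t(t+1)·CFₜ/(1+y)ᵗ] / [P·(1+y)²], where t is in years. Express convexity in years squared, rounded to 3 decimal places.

15.045

With y = 0.0855:
  t   CF        PV=CF/(1+0.0855)^t    t·PV        t(t+1)·PV
  1       600.00       552.7407       552.7407       1,105.4813
  2       600.00       509.2038     1,018.4075       3,055.2225
  3       600.00       469.0960     1,407.2881       5,629.1525
  4    10,600.00     7,634.6047    30,538.4187     152,692.0936
  Σ                  9,165.6451    33,516.8550     162,481.9499
P = 9,165.6451.
Convexity = Σ t(t+1)·PV / [P·(1+y)²] = 162,481.9499 / (9,165.6451 × 1.178310) = 15.04466.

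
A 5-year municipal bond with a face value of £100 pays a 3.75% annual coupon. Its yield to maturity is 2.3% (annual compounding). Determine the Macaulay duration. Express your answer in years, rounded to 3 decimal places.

Periodic yield y = 0.023. Discount each cash flow and weight by its year:
  t   CF        PV=CF/(1+0.023)^t    t·PV
  1         3.75         3.6657         3.6657
  2         3.75         3.5833         7.1665
  3         3.75         3.5027        10.5081
  4         3.75         3.4240        13.6958
  5       103.75        92.5998       462.9989
  Σ                    106.7754       498.0351
Price P = Σ PV = 106.7754.
Macaulay duration = Σ(t·PV) / P = 498.0351 / 106.7754 = 4.66432 years.

4.664 years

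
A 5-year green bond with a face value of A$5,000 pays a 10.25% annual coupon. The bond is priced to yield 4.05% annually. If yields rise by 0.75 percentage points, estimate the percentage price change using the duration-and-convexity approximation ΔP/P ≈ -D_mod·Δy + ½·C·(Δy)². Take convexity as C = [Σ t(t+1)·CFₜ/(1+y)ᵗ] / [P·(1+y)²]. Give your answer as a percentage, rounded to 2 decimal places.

-3.01%

With y = 0.0405:
  t   CF        PV=CF/(1+0.0405)^t    t·PV        t(t+1)·PV
  1       512.50       492.5517       492.5517         985.1033
  2       512.50       473.3798       946.7596       2,840.2787
  3       512.50       454.9541     1,364.8624       5,459.4496
  4       512.50       437.2457     1,748.9827       8,744.9137
  5     5,512.50     4,519.9973    22,599.9867     135,599.9204
  Σ                  6,378.1286    27,153.1431     153,629.6656
P = 6,378.1286; D_Mac = 4.25723 yrs; D_mod = 4.09152 yrs; C = 22.24834.
Duration effect: -4.09152 × (+0.0075) = -0.030686
Convexity effect: 0.5 × 22.24834 × (0.0075)² = +0.0006257
ΔP/P ≈ -0.030686 + 0.0006257 = -0.030061 = -3.0061%.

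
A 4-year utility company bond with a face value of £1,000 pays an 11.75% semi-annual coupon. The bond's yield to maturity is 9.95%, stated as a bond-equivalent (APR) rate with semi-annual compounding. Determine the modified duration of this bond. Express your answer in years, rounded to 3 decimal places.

3.168 years

Periodic yield y = 0.04975. First find Macaulay duration:
  t   CF        PV=CF/(1+0.04975)^t    t·PV
  1        58.75        55.9657        55.9657
  2        58.75        53.3134       106.6267
  3        58.75        50.7867       152.3602
  4        58.75        48.3798       193.5193
  5        58.75        46.0870       230.4350
  6        58.75        43.9028       263.4170
  7        58.75        41.8222       292.7553
  8     1,058.75       717.9701     5,743.7608
  Σ                  1,058.2277     7,038.8400
P = 1,058.2277; Macaulay duration = 7,038.8400 / 1,058.2277 = 6.65154 half-year periods = 3.32577 years.
Modified duration = D_Mac / (1 + y) = 3.32577 / 1.04975 = 3.16815 years.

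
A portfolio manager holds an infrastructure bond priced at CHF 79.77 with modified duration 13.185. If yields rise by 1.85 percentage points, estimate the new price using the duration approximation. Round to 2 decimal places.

CHF 60.31

Duration approximation: ΔP/P ≈ -D_mod · Δy = -13.185 × (+0.0185) = -0.2439225.
New price ≈ 79.77 × (1 - 0.2439225) = 60.312302175.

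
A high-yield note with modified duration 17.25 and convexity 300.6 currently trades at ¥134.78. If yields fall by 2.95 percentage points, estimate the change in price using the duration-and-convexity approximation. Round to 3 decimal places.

+¥86.215

Duration effect: -D_mod·Δy = -17.25 × (-0.0295) = +0.508875
Convexity effect: ½·C·(Δy)² = 0.5 × 300.6 × (-0.0295)² = +0.130798575
ΔP/P ≈ +0.508875 + 0.130798575 = +0.639673575
ΔP ≈ 134.78 × (+0.639673575) = +86.2152044385.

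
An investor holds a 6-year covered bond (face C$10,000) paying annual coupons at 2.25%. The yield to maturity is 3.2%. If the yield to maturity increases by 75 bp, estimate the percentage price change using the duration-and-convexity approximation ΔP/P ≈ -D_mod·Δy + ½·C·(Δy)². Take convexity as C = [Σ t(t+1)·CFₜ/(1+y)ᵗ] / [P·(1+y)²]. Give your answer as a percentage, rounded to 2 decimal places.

-4.02%

With y = 0.032:
  t   CF        PV=CF/(1+0.032)^t    t·PV        t(t+1)·PV
  1       225.00       218.0233       218.0233         436.0465
  2       225.00       211.2628       422.5257       1,267.5771
  3       225.00       204.7121       614.1362       2,456.5447
  4       225.00       198.3644       793.4576       3,967.2880
  5       225.00       192.2136       961.0678       5,766.4069
  6    10,225.00     8,464.1847    50,785.1083     355,495.7584
  Σ                  9,488.7608    53,794.3189     369,389.6216
P = 9,488.7608; D_Mac = 5.66927 yrs; D_mod = 5.49348 yrs; C = 36.55239.
Duration effect: -5.49348 × (+0.0075) = -0.041201
Convexity effect: 0.5 × 36.55239 × (0.0075)² = +0.0010280
ΔP/P ≈ -0.041201 + 0.0010280 = -0.040173 = -4.0173%.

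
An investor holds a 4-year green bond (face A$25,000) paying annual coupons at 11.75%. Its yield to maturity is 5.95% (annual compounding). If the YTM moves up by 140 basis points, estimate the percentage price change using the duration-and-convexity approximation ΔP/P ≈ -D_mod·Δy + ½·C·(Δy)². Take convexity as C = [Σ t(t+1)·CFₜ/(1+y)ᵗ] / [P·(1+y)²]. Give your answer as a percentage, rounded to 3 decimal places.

-4.437%

With y = 0.0595:
  t   CF        PV=CF/(1+0.0595)^t    t·PV        t(t+1)·PV
  1     2,937.50     2,772.5342     2,772.5342       5,545.0684
  2     2,937.50     2,616.8327     5,233.6653      15,700.9960
  3     2,937.50     2,469.8751     7,409.6253      29,638.5012
  4    27,937.50    22,170.9191    88,683.6762     443,418.3810
  Σ                 30,030.1610   104,099.5011     494,302.9467
P = 30,030.1610; D_Mac = 3.46650 yrs; D_mod = 3.27182 yrs; C = 14.66336.
Duration effect: -3.27182 × (+0.014) = -0.045806
Convexity effect: 0.5 × 14.66336 × (0.014)² = +0.0014370
ΔP/P ≈ -0.045806 + 0.0014370 = -0.044369 = -4.4369%.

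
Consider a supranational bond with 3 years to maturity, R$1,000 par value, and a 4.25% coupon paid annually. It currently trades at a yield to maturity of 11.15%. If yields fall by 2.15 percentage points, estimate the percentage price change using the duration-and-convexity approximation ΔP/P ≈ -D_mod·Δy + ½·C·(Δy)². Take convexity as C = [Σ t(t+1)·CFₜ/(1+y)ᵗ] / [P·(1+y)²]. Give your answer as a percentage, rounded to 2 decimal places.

+5.76%

With y = 0.1115:
  t   CF        PV=CF/(1+0.1115)^t    t·PV        t(t+1)·PV
  1        42.50        38.2366        38.2366          76.4732
  2        42.50        34.4009        68.8018         206.4055
  3     1,042.50       759.1851     2,277.5552       9,110.2209
  Σ                    831.8226     2,384.5937       9,393.0996
P = 831.8226; D_Mac = 2.86671 yrs; D_mod = 2.57914 yrs; C = 9.14028.
Duration effect: -2.57914 × (-0.0215) = +0.055451
Convexity effect: 0.5 × 9.14028 × (-0.0215)² = +0.0021125
ΔP/P ≈ +0.055451 + 0.0021125 = +0.057564 = +5.7564%.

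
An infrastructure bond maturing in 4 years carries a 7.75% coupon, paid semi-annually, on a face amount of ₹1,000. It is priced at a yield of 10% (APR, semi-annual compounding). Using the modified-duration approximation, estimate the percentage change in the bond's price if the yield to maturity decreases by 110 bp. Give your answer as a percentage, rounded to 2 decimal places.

Periodic yield y = 0.05. Modified duration first:
  t   CF        PV=CF/(1+0.05)^t    t·PV
  1        38.75        36.9048        36.9048
  2        38.75        35.1474        70.2948
  3        38.75        33.4737       100.4211
  4        38.75        31.8797       127.5189
  5        38.75        30.3616       151.8082
  6        38.75        28.9158       173.4951
  7        38.75        27.5389       192.7723
  8     1,038.75       703.0669     5,624.5351
  Σ                    927.2889     6,477.7502
P = 927.2889; D_Mac = 6.98569 half-year periods = 3.49284 yrs; D_mod = 3.49284/(1+0.05) = 3.32652 yrs.
ΔP/P ≈ -D_mod · Δy = -3.32652 × (-0.011) = +0.036592 = +3.6592%.

+3.66%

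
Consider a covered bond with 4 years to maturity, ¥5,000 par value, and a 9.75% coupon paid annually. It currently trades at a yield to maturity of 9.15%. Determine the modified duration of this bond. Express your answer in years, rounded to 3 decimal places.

3.209 years

Periodic yield y = 0.0915. First find Macaulay duration:
  t   CF        PV=CF/(1+0.0915)^t    t·PV
  1       487.50       446.6331       446.6331
  2       487.50       409.1920       818.3840
  3       487.50       374.8896     1,124.6688
  4     5,487.50     3,866.1578    15,464.6311
  Σ                  5,096.8725    17,854.3170
P = 5,096.8725; Macaulay duration = 17,854.3170 / 5,096.8725 = 3.50299 years.
Modified duration = D_Mac / (1 + y) = 3.50299 / 1.0915 = 3.20934 years.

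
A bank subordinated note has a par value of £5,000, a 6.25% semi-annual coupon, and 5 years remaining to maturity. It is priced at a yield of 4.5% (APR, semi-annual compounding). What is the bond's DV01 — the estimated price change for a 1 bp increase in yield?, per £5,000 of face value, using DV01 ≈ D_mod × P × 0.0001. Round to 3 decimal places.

£2.317

Periodic yield y = 0.0225.
  t   CF        PV=CF/(1+0.0225)^t    t·PV
  1       156.25       152.8117       152.8117
  2       156.25       149.4491       298.8983
  3       156.25       146.1605       438.4816
  4       156.25       142.9443       571.7771
  5       156.25       139.7988       698.9940
  6       156.25       136.7225       820.3353
  7       156.25       133.7140       935.9978
  8       156.25       130.7716     1,046.1729
  9       156.25       127.8940     1,151.0460
  10    5,156.25     4,127.6304    41,276.3037
  Σ                  5,387.8970    47,390.8184
P = 5,387.8970; D_Mac = 8.79579 half-year periods = 4.39790 yrs; D_mod = 4.30112 yrs.
DV01 ≈ 4.30112 × 5,387.8970 × 0.0001 = 2.317399.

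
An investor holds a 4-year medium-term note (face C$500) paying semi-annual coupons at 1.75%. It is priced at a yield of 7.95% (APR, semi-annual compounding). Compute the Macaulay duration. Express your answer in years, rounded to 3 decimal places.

3.862 years

Periodic yield y = 0.03975. Discount each cash flow and weight by its period:
  t   CF        PV=CF/(1+0.03975)^t    t·PV
  1        4.375         4.2077         4.2077
  2        4.375         4.0469         8.0938
  3        4.375         3.8922        11.6765
  4        4.375         3.7434        14.9735
  5        4.375         3.6003        18.0013
  6        4.375         3.4626        20.7757
  7        4.375         3.3302        23.3117
  8      504.375       369.2514     2,954.0110
  Σ                    395.5346     3,055.0511
Price P = Σ PV = 395.5346.
Macaulay duration = Σ(t·PV) / P = 3,055.0511 / 395.5346 = 7.72385 half-year periods.
In years: 7.72385 / 2 = 3.86193 years.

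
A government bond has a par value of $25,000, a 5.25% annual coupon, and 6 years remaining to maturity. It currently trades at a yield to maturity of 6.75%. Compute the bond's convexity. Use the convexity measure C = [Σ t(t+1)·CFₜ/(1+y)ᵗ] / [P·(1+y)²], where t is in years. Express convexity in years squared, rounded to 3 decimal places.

30.932

With y = 0.0675:
  t   CF        PV=CF/(1+0.0675)^t    t·PV        t(t+1)·PV
  1     1,312.50     1,229.5082     1,229.5082       2,459.0164
  2     1,312.50     1,151.7641     2,303.5282       6,910.5847
  3     1,312.50     1,078.9359     3,236.8078      12,947.2313
  4     1,312.50     1,010.7128     4,042.8513      20,214.2565
  5     1,312.50       946.8036     4,734.0179      28,404.1075
  6    26,312.50    17,780.9439   106,685.6632     746,799.6425
  Σ                 23,198.6685   122,232.3767     817,734.8390
P = 23,198.6685.
Convexity = Σ t(t+1)·PV / [P·(1+y)²] = 817,734.8390 / (23,198.6685 × 1.139556) = 30.93240.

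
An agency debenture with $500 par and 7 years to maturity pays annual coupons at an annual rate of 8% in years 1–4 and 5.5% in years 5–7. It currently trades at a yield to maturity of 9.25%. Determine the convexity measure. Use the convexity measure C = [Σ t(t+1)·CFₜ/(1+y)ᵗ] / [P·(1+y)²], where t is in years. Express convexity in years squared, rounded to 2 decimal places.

With y = 0.0925:
  t   CF        PV=CF/(1+0.0925)^t    t·PV        t(t+1)·PV
  1        40.00        36.6133        36.6133          73.2265
  2        40.00        33.5133        67.0266         201.0798
  3        40.00        30.6758        92.0273         368.1094
  4        40.00        28.0785       112.3141         561.5704
  5        27.50        17.6695        88.3477         530.0865
  6        27.50        16.1735        97.0410         679.2870
  7       527.50       283.9699     1,987.7895      15,902.3157
  Σ                    446.6938     2,481.1595      18,315.6753
P = 446.6938.
Convexity = Σ t(t+1)·PV / [P·(1+y)²] = 18,315.6753 / (446.6938 × 1.193556) = 34.35343.

34.35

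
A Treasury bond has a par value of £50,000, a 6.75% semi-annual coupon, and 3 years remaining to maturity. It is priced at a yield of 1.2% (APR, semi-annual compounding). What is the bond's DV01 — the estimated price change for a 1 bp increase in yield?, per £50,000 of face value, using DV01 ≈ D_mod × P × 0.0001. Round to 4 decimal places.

£16.1012

Periodic yield y = 0.006.
  t   CF        PV=CF/(1+0.006)^t    t·PV
  1     1,687.50     1,677.4354     1,677.4354
  2     1,687.50     1,667.4308     3,334.8616
  3     1,687.50     1,657.4859     4,972.4577
  4     1,687.50     1,647.6003     6,590.4011
  5     1,687.50     1,637.7736     8,188.8682
  6    51,687.50    49,865.2089   299,191.2533
  Σ                 58,152.9349   323,955.2773
P = 58,152.9349; D_Mac = 5.57075 half-year periods = 2.78537 yrs; D_mod = 2.76876 yrs.
DV01 ≈ 2.76876 × 58,152.9349 × 0.0001 = 16.101157.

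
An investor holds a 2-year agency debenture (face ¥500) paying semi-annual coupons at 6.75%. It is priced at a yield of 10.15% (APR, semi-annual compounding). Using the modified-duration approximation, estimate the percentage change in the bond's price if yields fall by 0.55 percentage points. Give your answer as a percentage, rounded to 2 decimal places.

Periodic yield y = 0.05075. Modified duration first:
  t   CF        PV=CF/(1+0.05075)^t    t·PV
  1       16.875        16.0600        16.0600
  2       16.875        15.2843        30.5686
  3       16.875        14.5461        43.6382
  4      516.875       424.0216     1,696.0862
  Σ                    469.9119     1,786.3529
P = 469.9119; D_Mac = 3.80146 half-year periods = 1.90073 yrs; D_mod = 1.90073/(1+0.05075) = 1.80893 yrs.
ΔP/P ≈ -D_mod · Δy = -1.80893 × (-0.0055) = +0.009949 = +0.9949%.

+0.99%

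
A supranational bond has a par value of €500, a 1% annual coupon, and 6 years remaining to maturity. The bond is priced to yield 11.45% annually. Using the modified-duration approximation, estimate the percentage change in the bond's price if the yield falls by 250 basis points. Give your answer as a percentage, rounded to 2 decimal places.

Periodic yield y = 0.1145. Modified duration first:
  t   CF        PV=CF/(1+0.1145)^t    t·PV
  1         5.00         4.4863         4.4863
  2         5.00         4.0254         8.0508
  3         5.00         3.6119        10.8356
  4         5.00         3.2408        12.9631
  5         5.00         2.9078        14.5392
  6       505.00       263.5184     1,581.1104
  Σ                    281.7906     1,631.9854
P = 281.7906; D_Mac = 5.79148 yrs; D_mod = 5.79148/(1+0.1145) = 5.19649 yrs.
ΔP/P ≈ -D_mod · Δy = -5.19649 × (-0.025) = +0.129912 = +12.9912%.

+12.99%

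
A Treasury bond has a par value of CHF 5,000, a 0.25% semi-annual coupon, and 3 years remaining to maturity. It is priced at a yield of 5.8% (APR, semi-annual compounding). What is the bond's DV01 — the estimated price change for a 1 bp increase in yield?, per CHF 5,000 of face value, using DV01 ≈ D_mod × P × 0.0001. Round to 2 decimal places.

CHF 1.23

Periodic yield y = 0.029.
  t   CF        PV=CF/(1+0.029)^t    t·PV
  1         6.25         6.0739         6.0739
  2         6.25         5.9027        11.8054
  3         6.25         5.7363        17.2090
  4         6.25         5.5747        22.2986
  5         6.25         5.4176        27.0878
  6     5,006.25     4,217.1620    25,302.9720
  Σ                  4,245.8671    25,387.4466
P = 4,245.8671; D_Mac = 5.97933 half-year periods = 2.98967 yrs; D_mod = 2.90541 yrs.
DV01 ≈ 2.90541 × 4,245.8671 × 0.0001 = 1.233598.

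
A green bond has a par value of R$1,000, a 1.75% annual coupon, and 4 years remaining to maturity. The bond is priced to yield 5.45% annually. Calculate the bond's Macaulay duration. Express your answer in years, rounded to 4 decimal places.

Periodic yield y = 0.0545. Discount each cash flow and weight by its year:
  t   CF        PV=CF/(1+0.0545)^t    t·PV
  1        17.50        16.5955        16.5955
  2        17.50        15.7378        31.4757
  3        17.50        14.9244        44.7733
  4     1,017.50       822.9019     3,291.6077
  Σ                    870.1598     3,384.4523
Price P = Σ PV = 870.1598.
Macaulay duration = Σ(t·PV) / P = 3,384.4523 / 870.1598 = 3.88946 years.

3.8895 years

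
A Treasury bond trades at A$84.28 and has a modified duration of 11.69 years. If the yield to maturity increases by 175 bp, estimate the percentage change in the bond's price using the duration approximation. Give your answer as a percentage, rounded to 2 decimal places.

-20.46%

Duration approximation: ΔP/P ≈ -D_mod · Δy = -11.69 × (+0.0175) = -0.204575.
As a percentage: -20.4575%.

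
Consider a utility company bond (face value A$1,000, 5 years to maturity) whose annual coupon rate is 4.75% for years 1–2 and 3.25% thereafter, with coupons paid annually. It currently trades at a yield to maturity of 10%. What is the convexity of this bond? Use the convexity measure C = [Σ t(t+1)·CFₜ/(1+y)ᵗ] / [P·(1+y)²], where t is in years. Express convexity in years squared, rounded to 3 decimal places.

With y = 0.1:
  t   CF        PV=CF/(1+0.1)^t    t·PV        t(t+1)·PV
  1        47.50        43.1818        43.1818          86.3636
  2        47.50        39.2562        78.5124         235.5372
  3        32.50        24.4177        73.2532         293.0128
  4        32.50        22.1979        88.7917         443.9587
  5     1,032.50       641.1013     3,205.5063      19,233.0380
  Σ                    770.1550     3,489.2455      20,291.9103
P = 770.1550.
Convexity = Σ t(t+1)·PV / [P·(1+y)²] = 20,291.9103 / (770.1550 × 1.210000) = 21.77506.

21.775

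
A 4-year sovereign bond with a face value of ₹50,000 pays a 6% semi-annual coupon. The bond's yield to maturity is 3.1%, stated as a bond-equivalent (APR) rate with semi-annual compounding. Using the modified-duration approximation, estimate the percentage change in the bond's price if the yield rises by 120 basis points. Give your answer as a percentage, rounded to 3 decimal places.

Periodic yield y = 0.0155. Modified duration first:
  t   CF        PV=CF/(1+0.0155)^t    t·PV
  1     1,500.00     1,477.1049     1,477.1049
  2     1,500.00     1,454.5592     2,909.1184
  3     1,500.00     1,432.3577     4,297.0730
  4     1,500.00     1,410.4950     5,641.9800
  5     1,500.00     1,388.9660     6,944.8301
  6     1,500.00     1,367.7656     8,206.5939
  7     1,500.00     1,346.8889     9,428.2221
  8    51,500.00    45,537.3556   364,298.8448
  Σ                 55,415.4929   403,203.7671
P = 55,415.4929; D_Mac = 7.27601 half-year periods = 3.63801 yrs; D_mod = 3.63801/(1+0.0155) = 3.58248 yrs.
ΔP/P ≈ -D_mod · Δy = -3.58248 × (+0.012) = -0.042990 = -4.2990%.

-4.299%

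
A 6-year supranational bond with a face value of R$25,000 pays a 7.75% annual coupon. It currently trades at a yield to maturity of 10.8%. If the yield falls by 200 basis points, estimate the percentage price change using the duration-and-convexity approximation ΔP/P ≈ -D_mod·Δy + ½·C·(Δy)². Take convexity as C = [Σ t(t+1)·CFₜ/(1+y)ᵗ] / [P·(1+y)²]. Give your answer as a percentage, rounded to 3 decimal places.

+9.443%

With y = 0.108:
  t   CF        PV=CF/(1+0.108)^t    t·PV        t(t+1)·PV
  1     1,937.50     1,748.6462     1,748.6462       3,497.2924
  2     1,937.50     1,578.2005     3,156.4011       9,469.2033
  3     1,937.50     1,424.3687     4,273.1062      17,092.4247
  4     1,937.50     1,285.5313     5,142.1254      25,710.6268
  5     1,937.50     1,160.2268     5,801.1342      34,806.8053
  6    26,937.50    14,558.5702    87,351.4212     611,459.9487
  Σ                 21,755.5439   107,472.8343     702,036.3013
P = 21,755.5439; D_Mac = 4.94002 yrs; D_mod = 4.45850 yrs; C = 26.28513.
Duration effect: -4.45850 × (-0.02) = +0.089170
Convexity effect: 0.5 × 26.28513 × (-0.02)² = +0.0052570
ΔP/P ≈ +0.089170 + 0.0052570 = +0.094427 = +9.4427%.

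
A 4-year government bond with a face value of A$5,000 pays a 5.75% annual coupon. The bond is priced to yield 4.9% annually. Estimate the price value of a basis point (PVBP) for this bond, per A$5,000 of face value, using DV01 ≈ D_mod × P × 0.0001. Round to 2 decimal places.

A$1.81

Periodic yield y = 0.049.
  t   CF        PV=CF/(1+0.049)^t    t·PV
  1       287.50       274.0705       274.0705
  2       287.50       261.2684       522.5368
  3       287.50       249.0642       747.1927
  4     5,287.50     4,366.6504    17,466.6018
  Σ                  5,151.0536    19,010.4018
P = 5,151.0536; D_Mac = 3.69059 yrs; D_mod = 3.51819 yrs.
DV01 ≈ 3.51819 × 5,151.0536 × 0.0001 = 1.812240.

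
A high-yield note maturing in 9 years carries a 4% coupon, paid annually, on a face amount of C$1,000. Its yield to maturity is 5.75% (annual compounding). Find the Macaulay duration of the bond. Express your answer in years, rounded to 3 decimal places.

Periodic yield y = 0.0575. Discount each cash flow and weight by its year:
  t   CF        PV=CF/(1+0.0575)^t    t·PV
  1        40.00        37.8251        37.8251
  2        40.00        35.7684        71.5368
  3        40.00        33.8235       101.4706
  4        40.00        31.9844       127.9377
  5        40.00        30.2453       151.2266
  6        40.00        28.6008       171.6046
  7        40.00        27.0456       189.3195
  8        40.00        25.5751       204.6006
  9     1,040.00       628.7963     5,659.1664
  Σ                    879.6645     6,714.6878
Price P = Σ PV = 879.6645.
Macaulay duration = Σ(t·PV) / P = 6,714.6878 / 879.6645 = 7.63324 years.

7.633 years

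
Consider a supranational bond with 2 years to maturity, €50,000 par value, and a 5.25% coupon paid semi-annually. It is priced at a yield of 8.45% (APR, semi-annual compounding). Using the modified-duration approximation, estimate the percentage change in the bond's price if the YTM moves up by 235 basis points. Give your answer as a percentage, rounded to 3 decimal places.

-4.334%

Periodic yield y = 0.04225. Modified duration first:
  t   CF        PV=CF/(1+0.04225)^t    t·PV
  1     1,312.50     1,259.2948     1,259.2948
  2     1,312.50     1,208.2464     2,416.4928
  3     1,312.50     1,159.2673     3,477.8020
  4    51,312.50    43,484.6080   173,938.4319
  Σ                 47,111.4165   181,092.0215
P = 47,111.4165; D_Mac = 3.84391 half-year periods = 1.92195 yrs; D_mod = 1.92195/(1+0.04225) = 1.84404 yrs.
ΔP/P ≈ -D_mod · Δy = -1.84404 × (+0.0235) = -0.043335 = -4.3335%.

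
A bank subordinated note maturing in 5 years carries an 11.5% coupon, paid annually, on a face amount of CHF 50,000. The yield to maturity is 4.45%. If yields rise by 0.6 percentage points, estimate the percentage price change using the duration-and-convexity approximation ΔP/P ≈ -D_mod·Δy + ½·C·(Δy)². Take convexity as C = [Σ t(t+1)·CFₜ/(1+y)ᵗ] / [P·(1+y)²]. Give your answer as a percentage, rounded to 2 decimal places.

-2.37%

With y = 0.0445:
  t   CF        PV=CF/(1+0.0445)^t    t·PV        t(t+1)·PV
  1     5,750.00     5,505.0263     5,505.0263      11,010.0527
  2     5,750.00     5,270.4895    10,540.9791      31,622.9373
  3     5,750.00     5,045.9450    15,137.8350      60,551.3399
  4     5,750.00     4,830.9670    19,323.8678      96,619.3392
  5    55,750.00    44,843.8251   224,219.1255   1,345,314.7532
  Σ                 65,496.2529   274,726.8338   1,545,118.4223
P = 65,496.2529; D_Mac = 4.19454 yrs; D_mod = 4.01584 yrs; C = 21.62362.
Duration effect: -4.01584 × (+0.006) = -0.024095
Convexity effect: 0.5 × 21.62362 × (0.006)² = +0.0003892
ΔP/P ≈ -0.024095 + 0.0003892 = -0.023706 = -2.3706%.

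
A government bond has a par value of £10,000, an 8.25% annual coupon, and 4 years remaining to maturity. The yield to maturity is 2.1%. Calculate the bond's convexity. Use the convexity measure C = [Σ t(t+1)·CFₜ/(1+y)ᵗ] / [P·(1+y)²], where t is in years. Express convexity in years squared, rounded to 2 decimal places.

With y = 0.021:
  t   CF        PV=CF/(1+0.021)^t    t·PV        t(t+1)·PV
  1       825.00       808.0313       808.0313       1,616.0627
  2       825.00       791.4117     1,582.8234       4,748.4702
  3       825.00       775.1339     2,325.4017       9,301.6066
  4    10,825.00     9,961.5045    39,846.0181     199,230.0905
  Σ                 12,336.0815    44,562.2745     214,896.2300
P = 12,336.0815.
Convexity = Σ t(t+1)·PV / [P·(1+y)²] = 214,896.2300 / (12,336.0815 × 1.042441) = 16.71091.

16.71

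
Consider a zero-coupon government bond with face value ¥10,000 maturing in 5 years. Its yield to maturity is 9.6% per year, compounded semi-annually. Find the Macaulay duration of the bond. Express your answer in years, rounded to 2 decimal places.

A zero-coupon bond has a single cash flow at maturity, so its Macaulay duration equals its maturity: 5 years.
(Equivalently: 10 semi-annual periods ÷ 2 = 5 years.)

5.00 years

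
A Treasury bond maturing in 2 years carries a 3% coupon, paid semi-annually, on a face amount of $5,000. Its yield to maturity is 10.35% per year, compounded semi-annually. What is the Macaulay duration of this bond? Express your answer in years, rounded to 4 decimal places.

Periodic yield y = 0.05175. Discount each cash flow and weight by its period:
  t   CF        PV=CF/(1+0.05175)^t    t·PV
  1        75.00        71.3097        71.3097
  2        75.00        67.8010       135.6020
  3        75.00        64.4650       193.3949
  4     5,075.00     4,147.4959    16,589.9835
  Σ                  4,351.0716    16,990.2902
Price P = Σ PV = 4,351.0716.
Macaulay duration = Σ(t·PV) / P = 16,990.2902 / 4,351.0716 = 3.90485 half-year periods.
In years: 3.90485 / 2 = 1.95243 years.

1.9524 years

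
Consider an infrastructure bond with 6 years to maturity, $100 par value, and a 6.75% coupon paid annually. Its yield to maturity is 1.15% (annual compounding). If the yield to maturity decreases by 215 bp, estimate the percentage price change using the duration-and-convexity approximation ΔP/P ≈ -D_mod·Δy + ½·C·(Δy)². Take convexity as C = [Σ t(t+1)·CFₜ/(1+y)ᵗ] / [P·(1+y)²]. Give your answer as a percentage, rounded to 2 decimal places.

+11.96%

With y = 0.0115:
  t   CF        PV=CF/(1+0.0115)^t    t·PV        t(t+1)·PV
  1         6.75         6.6733         6.6733          13.3465
  2         6.75         6.5974        13.1948          39.5843
  3         6.75         6.5224        19.5671          78.2686
  4         6.75         6.4482        25.7929         128.9645
  5         6.75         6.3749        31.8746         191.2474
  6       106.75        99.6719       598.0312       4,186.2181
  Σ                    132.2880       695.1338       4,637.6294
P = 132.2880; D_Mac = 5.25470 yrs; D_mod = 5.19496 yrs; C = 34.26445.
Duration effect: -5.19496 × (-0.0215) = +0.111692
Convexity effect: 0.5 × 34.26445 × (-0.0215)² = +0.0079194
ΔP/P ≈ +0.111692 + 0.0079194 = +0.119611 = +11.9611%.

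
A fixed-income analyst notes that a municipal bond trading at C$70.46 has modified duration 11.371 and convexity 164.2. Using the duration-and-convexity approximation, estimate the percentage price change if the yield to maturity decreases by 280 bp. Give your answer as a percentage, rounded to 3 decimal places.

Duration effect: -D_mod·Δy = -11.371 × (-0.028) = +0.318388
Convexity effect: ½·C·(Δy)² = 0.5 × 164.2 × (-0.028)² = +0.0643664
ΔP/P ≈ +0.318388 + 0.0643664 = +0.3827544
= +38.27544%.

+38.275%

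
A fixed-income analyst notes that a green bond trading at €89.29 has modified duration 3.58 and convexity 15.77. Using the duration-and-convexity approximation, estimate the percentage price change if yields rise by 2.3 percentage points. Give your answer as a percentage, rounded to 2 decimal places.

-7.82%

Duration effect: -D_mod·Δy = -3.58 × (+0.023) = -0.082340
Convexity effect: ½·C·(Δy)² = 0.5 × 15.77 × (0.023)² = +0.004171165
ΔP/P ≈ -0.082340 + 0.004171165 = -0.078168835
= -7.8168835%.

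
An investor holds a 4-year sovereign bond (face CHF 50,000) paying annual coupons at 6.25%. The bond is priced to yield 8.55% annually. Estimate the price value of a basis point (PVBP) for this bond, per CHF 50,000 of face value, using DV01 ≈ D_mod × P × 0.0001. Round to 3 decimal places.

Periodic yield y = 0.0855.
  t   CF        PV=CF/(1+0.0855)^t    t·PV
  1     3,125.00     2,878.8577     2,878.8577
  2     3,125.00     2,652.1029     5,304.2057
  3     3,125.00     2,443.2085     7,329.6256
  4    53,125.00    38,263.0541   153,052.2164
  Σ                 46,237.2232   168,564.9055
P = 46,237.2232; D_Mac = 3.64565 yrs; D_mod = 3.35850 yrs.
DV01 ≈ 3.35850 × 46,237.2232 × 0.0001 = 15.528780.

CHF 15.529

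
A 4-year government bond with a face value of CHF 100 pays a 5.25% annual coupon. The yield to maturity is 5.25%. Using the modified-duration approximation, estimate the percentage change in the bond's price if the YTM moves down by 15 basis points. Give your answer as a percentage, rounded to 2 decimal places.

Periodic yield y = 0.0525. Modified duration first:
  t   CF        PV=CF/(1+0.0525)^t    t·PV
  1         5.25         4.9881         4.9881
  2         5.25         4.7393         9.4786
  3         5.25         4.5029        13.5087
  4       105.25        85.7697       343.0786
  Σ                    100.0000       371.0541
P = 100.0000; D_Mac = 3.71054 yrs; D_mod = 3.71054/(1+0.0525) = 3.52545 yrs.
ΔP/P ≈ -D_mod · Δy = -3.52545 × (-0.0015) = +0.005288 = +0.5288%.

+0.53%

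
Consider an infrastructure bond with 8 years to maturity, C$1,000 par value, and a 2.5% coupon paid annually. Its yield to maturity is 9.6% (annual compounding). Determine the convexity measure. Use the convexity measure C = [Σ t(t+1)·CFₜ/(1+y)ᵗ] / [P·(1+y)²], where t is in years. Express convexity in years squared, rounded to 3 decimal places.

With y = 0.096:
  t   CF        PV=CF/(1+0.096)^t    t·PV        t(t+1)·PV
  1        25.00        22.8102        22.8102          45.6204
  2        25.00        20.8122        41.6245         124.8735
  3        25.00        18.9893        56.9678         227.8713
  4        25.00        17.3260        69.3039         346.5196
  5        25.00        15.8084        79.0419         474.2513
  6        25.00        14.4237        86.5422         605.7954
  7        25.00        13.1603        92.1222         736.9774
  8     1,025.00       492.3109     3,938.4870      35,446.3832
  Σ                    615.6410     4,386.8997      38,008.2920
P = 615.6410.
Convexity = Σ t(t+1)·PV / [P·(1+y)²] = 38,008.2920 / (615.6410 × 1.201216) = 51.39605.

51.396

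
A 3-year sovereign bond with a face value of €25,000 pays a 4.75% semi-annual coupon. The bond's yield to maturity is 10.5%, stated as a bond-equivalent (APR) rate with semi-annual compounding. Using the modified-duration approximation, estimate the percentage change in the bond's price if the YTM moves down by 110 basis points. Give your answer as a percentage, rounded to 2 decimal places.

+2.94%

Periodic yield y = 0.0525. Modified duration first:
  t   CF        PV=CF/(1+0.0525)^t    t·PV
  1       593.75       564.1330       564.1330
  2       593.75       535.9934     1,071.9867
  3       593.75       509.2574     1,527.7721
  4       593.75       483.8550     1,935.4199
  5       593.75       459.7197     2,298.5984
  6    25,593.75    18,827.8746   112,967.2474
  Σ                 21,380.8330   120,365.1575
P = 21,380.8330; D_Mac = 5.62958 half-year periods = 2.81479 yrs; D_mod = 2.81479/(1+0.0525) = 2.67439 yrs.
ΔP/P ≈ -D_mod · Δy = -2.67439 × (-0.011) = +0.029418 = +2.9418%.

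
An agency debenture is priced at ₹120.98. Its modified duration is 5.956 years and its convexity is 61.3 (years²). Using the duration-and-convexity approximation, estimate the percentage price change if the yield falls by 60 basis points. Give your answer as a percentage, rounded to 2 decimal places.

Duration effect: -D_mod·Δy = -5.956 × (-0.006) = +0.035736
Convexity effect: ½·C·(Δy)² = 0.5 × 61.3 × (-0.006)² = +0.0011034
ΔP/P ≈ +0.035736 + 0.0011034 = +0.0368394
= +3.68394%.

+3.68%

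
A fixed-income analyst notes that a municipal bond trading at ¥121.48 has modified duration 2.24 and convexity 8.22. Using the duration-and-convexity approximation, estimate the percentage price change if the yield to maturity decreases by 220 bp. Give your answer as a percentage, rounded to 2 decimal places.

Duration effect: -D_mod·Δy = -2.24 × (-0.022) = +0.049280
Convexity effect: ½·C·(Δy)² = 0.5 × 8.22 × (-0.022)² = +0.00198924
ΔP/P ≈ +0.049280 + 0.00198924 = +0.05126924
= +5.126924%.

+5.13%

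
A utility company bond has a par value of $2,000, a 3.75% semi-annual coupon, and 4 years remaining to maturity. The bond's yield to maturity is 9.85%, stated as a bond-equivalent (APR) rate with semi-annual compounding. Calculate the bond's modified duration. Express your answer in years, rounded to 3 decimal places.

Periodic yield y = 0.04925. First find Macaulay duration:
  t   CF        PV=CF/(1+0.04925)^t    t·PV
  1        37.50        35.7398        35.7398
  2        37.50        34.0622        68.1245
  3        37.50        32.4634        97.3903
  4        37.50        30.9396       123.7586
  5        37.50        29.4874       147.4370
  6        37.50        28.1033       168.6198
  7        37.50        26.7842       187.4893
  8     2,037.50     1,386.9659    11,095.7275
  Σ                  1,604.5460    11,924.2867
P = 1,604.5460; Macaulay duration = 11,924.2867 / 1,604.5460 = 7.43156 half-year periods = 3.71578 years.
Modified duration = D_Mac / (1 + y) = 3.71578 / 1.04925 = 3.54137 years.

3.541 years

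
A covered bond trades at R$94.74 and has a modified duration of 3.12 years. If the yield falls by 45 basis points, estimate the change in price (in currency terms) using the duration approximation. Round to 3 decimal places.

+R$1.330

Duration approximation: ΔP/P ≈ -D_mod · Δy = -3.12 × (-0.0045) = +0.014040.
ΔP ≈ 94.74 × (+0.014040) = +1.3301496.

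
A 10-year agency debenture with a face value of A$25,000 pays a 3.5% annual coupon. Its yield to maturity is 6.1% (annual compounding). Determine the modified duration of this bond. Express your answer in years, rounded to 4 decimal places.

Periodic yield y = 0.061. First find Macaulay duration:
  t   CF        PV=CF/(1+0.061)^t    t·PV
  1       875.00       824.6937       824.6937
  2       875.00       777.2796     1,554.5593
  3       875.00       732.5915     2,197.7746
  4       875.00       690.4727     2,761.8908
  5       875.00       650.7754     3,253.8770
  6       875.00       613.3604     3,680.1625
  7       875.00       578.0965     4,046.6757
  8       875.00       544.8601     4,358.8806
  9       875.00       513.5345     4,621.8102
  10   25,875.00    14,312.8632   143,128.6317
  Σ                 20,238.5276   170,428.9562
P = 20,238.5276; Macaulay duration = 170,428.9562 / 20,238.5276 = 8.42102 years.
Modified duration = D_Mac / (1 + y) = 8.42102 / 1.061 = 7.93687 years.

7.9369 years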